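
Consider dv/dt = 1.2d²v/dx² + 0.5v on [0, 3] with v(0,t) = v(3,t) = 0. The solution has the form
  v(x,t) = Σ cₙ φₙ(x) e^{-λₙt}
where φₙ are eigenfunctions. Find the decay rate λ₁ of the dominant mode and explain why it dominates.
Eigenvalues: λₙ = 1.2n²π²/3² - 0.5.
First three modes:
  n=1: λ₁ = 1.2π²/3² - 0.5 ≈ 0.816
  n=2: λ₂ = 4.8π²/3² - 0.5 ≈ 4.764
  n=3: λ₃ = 10.8π²/3² - 0.5 ≈ 11.344
Since 1.2π²/3² ≈ 1.316 > 0.5, all λₙ > 0.
The n=1 mode decays slowest → dominates as t → ∞.
Asymptotic: v ~ c₁ sin(πx/3) e^{-λ₁t} with decay rate λ₁ ≈ 0.816.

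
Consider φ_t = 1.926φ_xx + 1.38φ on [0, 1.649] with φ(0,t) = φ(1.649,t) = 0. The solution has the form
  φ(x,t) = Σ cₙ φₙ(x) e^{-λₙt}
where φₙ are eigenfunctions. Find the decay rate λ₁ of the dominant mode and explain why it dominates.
Eigenvalues: λₙ = 1.926n²π²/1.649² - 1.38.
First three modes:
  n=1: λ₁ = 1.926π²/1.649² - 1.38 ≈ 5.611
  n=2: λ₂ = 7.704π²/1.649² - 1.38 ≈ 26.582
  n=3: λ₃ = 17.334π²/1.649² - 1.38 ≈ 61.535
Since 1.926π²/1.649² ≈ 6.991 > 1.38, all λₙ > 0.
The n=1 mode decays slowest → dominates as t → ∞.
Asymptotic: φ ~ c₁ sin(πx/1.649) e^{-λ₁t} with decay rate λ₁ ≈ 5.611.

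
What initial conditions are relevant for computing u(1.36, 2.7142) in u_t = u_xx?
The entire real line. The heat equation has infinite propagation speed: any initial disturbance instantly affects all points (though exponentially small far away).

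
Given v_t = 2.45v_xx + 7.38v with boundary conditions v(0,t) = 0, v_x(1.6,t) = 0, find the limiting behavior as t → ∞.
v grows unboundedly. Reaction dominates diffusion (r=7.38 > κπ²/(4L²)≈2.36); solution grows exponentially.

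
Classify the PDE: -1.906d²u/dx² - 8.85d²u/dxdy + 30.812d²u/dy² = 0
A = -1.906, B = -8.85, C = 30.812. Discriminant B² - 4AC = 313.233188. Since 313.233188 > 0, hyperbolic.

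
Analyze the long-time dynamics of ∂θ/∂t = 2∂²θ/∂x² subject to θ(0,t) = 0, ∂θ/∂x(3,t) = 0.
Long-time behavior: θ → 0. Heat escapes through the Dirichlet boundary.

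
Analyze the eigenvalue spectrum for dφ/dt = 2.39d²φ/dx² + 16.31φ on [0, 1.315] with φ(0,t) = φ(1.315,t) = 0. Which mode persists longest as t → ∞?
Eigenvalues: λₙ = 2.39n²π²/1.315² - 16.31.
First three modes:
  n=1: λ₁ = 2.39π²/1.315² - 16.31 ≈ -2.669
  n=2: λ₂ = 9.56π²/1.315² - 16.31 ≈ 38.254
  n=3: λ₃ = 21.51π²/1.315² - 16.31 ≈ 106.459
Since 2.39π²/1.315² ≈ 13.641 < 16.31, λ₁ < 0.
The n=1 mode grows fastest (−λₙ is largest for n=1) → dominates.
Asymptotic: φ ~ c₁ sin(πx/1.315) e^{2.669t} (exponential growth at rate −λ₁ ≈ 2.669).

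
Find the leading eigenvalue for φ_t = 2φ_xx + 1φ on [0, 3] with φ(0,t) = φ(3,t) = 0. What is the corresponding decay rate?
Eigenvalues: λₙ = 2n²π²/3² - 1.
First three modes:
  n=1: λ₁ = 2π²/3² - 1 ≈ 1.193
  n=2: λ₂ = 8π²/3² - 1 ≈ 7.773
  n=3: λ₃ = 18π²/3² - 1 ≈ 18.739
Since 2π²/3² ≈ 2.193 > 1, all λₙ > 0.
The n=1 mode decays slowest → dominates as t → ∞.
Asymptotic: φ ~ c₁ sin(πx/3) e^{-λ₁t} with decay rate λ₁ ≈ 1.193.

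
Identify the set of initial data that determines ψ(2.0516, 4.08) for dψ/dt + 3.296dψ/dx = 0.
A single point: x = -11.39608. The characteristic through (2.0516, 4.08) is x - 3.296t = const, so x = 2.0516 - 3.296·4.08 = -11.39608.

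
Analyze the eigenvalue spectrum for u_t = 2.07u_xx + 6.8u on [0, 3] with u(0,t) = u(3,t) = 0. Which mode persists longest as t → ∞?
Eigenvalues: λₙ = 2.07n²π²/3² - 6.8.
First three modes:
  n=1: λ₁ = 2.07π²/3² - 6.8 ≈ -4.53
  n=2: λ₂ = 8.28π²/3² - 6.8 ≈ 2.28
  n=3: λ₃ = 18.63π²/3² - 6.8 ≈ 13.63
Since 2.07π²/3² ≈ 2.27 < 6.8, λ₁ < 0.
The n=1 mode grows fastest (−λₙ is largest for n=1) → dominates.
Asymptotic: u ~ c₁ sin(πx/3) e^{4.53t} (exponential growth at rate −λ₁ ≈ 4.53).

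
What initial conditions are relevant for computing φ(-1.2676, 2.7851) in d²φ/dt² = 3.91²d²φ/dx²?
Domain of dependence: [-12.157341, 9.622141]. Signals travel at speed 3.91, so data within |x - -1.2676| ≤ 3.91·2.7851 = 10.889741 can reach the point.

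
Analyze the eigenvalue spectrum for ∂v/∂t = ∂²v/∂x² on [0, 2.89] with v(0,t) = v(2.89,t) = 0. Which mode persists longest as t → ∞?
Eigenvalues: λₙ = n²π²/2.89².
First three modes:
  n=1: λ₁ = π²/2.89² ≈ 1.182
  n=2: λ₂ = 4π²/2.89² ≈ 4.727 (4× faster decay)
  n=3: λ₃ = 9π²/2.89² ≈ 10.635 (9× faster decay)
As t → ∞, higher modes decay exponentially faster. The n=1 mode dominates: v ~ c₁ sin(πx/2.89) e^{-λ₁t}.
Decay rate: λ₁ = π²/2.89² ≈ 1.182.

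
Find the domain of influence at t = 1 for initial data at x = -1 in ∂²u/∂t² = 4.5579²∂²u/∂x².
Domain of influence: [-5.5579, 3.5579]. Data at x = -1 spreads outward at speed 4.5579.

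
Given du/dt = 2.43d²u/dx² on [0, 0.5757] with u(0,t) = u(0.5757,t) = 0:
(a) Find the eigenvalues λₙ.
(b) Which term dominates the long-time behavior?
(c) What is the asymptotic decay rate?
Eigenvalues: λₙ = 2.43n²π²/0.5757².
First three modes:
  n=1: λ₁ = 2.43π²/0.5757² ≈ 72.362
  n=2: λ₂ = 9.72π²/0.5757² ≈ 289.45 (4× faster decay)
  n=3: λ₃ = 21.87π²/0.5757² ≈ 651.262 (9× faster decay)
As t → ∞, higher modes decay exponentially faster. The n=1 mode dominates: u ~ c₁ sin(πx/0.5757) e^{-λ₁t}.
Decay rate: λ₁ = 2.43π²/0.5757² ≈ 72.362.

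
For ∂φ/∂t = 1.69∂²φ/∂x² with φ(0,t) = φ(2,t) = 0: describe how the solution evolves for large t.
φ → 0. Heat diffuses out through both boundaries.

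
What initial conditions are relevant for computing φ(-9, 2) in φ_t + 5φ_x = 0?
A single point: x = -19. The characteristic through (-9, 2) is x - 5t = const, so x = -9 - 5·2 = -19.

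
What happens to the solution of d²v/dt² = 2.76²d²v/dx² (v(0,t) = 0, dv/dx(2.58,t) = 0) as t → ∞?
v oscillates (no decay). Energy is conserved; the solution oscillates indefinitely as standing waves.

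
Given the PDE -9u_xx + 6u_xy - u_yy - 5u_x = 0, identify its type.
The second-order coefficients are A = -9, B = 6, C = -1. Since B² - 4AC = 0 = 0, this is a parabolic PDE.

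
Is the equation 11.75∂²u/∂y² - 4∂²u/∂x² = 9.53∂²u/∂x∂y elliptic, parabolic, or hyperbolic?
Rewriting in standard form: -4∂²u/∂x² - 9.53∂²u/∂x∂y + 11.75∂²u/∂y² = 0. Computing B² - 4AC with A = -4, B = -9.53, C = 11.75: discriminant = 278.8209 (positive). Answer: hyperbolic.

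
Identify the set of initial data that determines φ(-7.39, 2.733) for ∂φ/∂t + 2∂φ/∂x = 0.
A single point: x = -12.856. The characteristic through (-7.39, 2.733) is x - 2t = const, so x = -7.39 - 2·2.733 = -12.856.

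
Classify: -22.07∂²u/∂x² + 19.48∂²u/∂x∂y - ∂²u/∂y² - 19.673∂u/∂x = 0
Hyperbolic (discriminant = 291.1904).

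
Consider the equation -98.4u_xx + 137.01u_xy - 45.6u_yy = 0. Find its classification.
Hyperbolic. (A = -98.4, B = 137.01, C = -45.6 gives B² - 4AC = 823.5801.)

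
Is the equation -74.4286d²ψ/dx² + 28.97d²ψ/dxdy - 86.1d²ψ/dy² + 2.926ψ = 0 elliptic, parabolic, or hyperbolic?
Computing B² - 4AC with A = -74.4286, B = 28.97, C = -86.1: discriminant = -24793.94894 (negative). Answer: elliptic.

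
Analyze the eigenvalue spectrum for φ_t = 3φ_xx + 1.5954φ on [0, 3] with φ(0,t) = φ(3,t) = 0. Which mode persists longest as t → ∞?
Eigenvalues: λₙ = 3n²π²/3² - 1.5954.
First three modes:
  n=1: λ₁ = 3π²/3² - 1.5954 ≈ 1.694
  n=2: λ₂ = 12π²/3² - 1.5954 ≈ 11.564
  n=3: λ₃ = 27π²/3² - 1.5954 ≈ 28.013
Since 3π²/3² ≈ 3.29 > 1.5954, all λₙ > 0.
The n=1 mode decays slowest → dominates as t → ∞.
Asymptotic: φ ~ c₁ sin(πx/3) e^{-λ₁t} with decay rate λ₁ ≈ 1.694.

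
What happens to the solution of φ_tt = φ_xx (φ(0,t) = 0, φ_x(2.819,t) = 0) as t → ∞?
φ oscillates (no decay). Energy is conserved; the solution oscillates indefinitely as standing waves.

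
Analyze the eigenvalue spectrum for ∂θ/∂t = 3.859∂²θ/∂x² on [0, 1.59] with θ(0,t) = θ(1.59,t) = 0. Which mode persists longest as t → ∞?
Eigenvalues: λₙ = 3.859n²π²/1.59².
First three modes:
  n=1: λ₁ = 3.859π²/1.59² ≈ 15.065
  n=2: λ₂ = 15.436π²/1.59² ≈ 60.262 (4× faster decay)
  n=3: λ₃ = 34.731π²/1.59² ≈ 135.588 (9× faster decay)
As t → ∞, higher modes decay exponentially faster. The n=1 mode dominates: θ ~ c₁ sin(πx/1.59) e^{-λ₁t}.
Decay rate: λ₁ = 3.859π²/1.59² ≈ 15.065.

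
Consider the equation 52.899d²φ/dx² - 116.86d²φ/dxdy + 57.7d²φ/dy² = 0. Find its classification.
Hyperbolic. (A = 52.899, B = -116.86, C = 57.7 gives B² - 4AC = 1447.1704.)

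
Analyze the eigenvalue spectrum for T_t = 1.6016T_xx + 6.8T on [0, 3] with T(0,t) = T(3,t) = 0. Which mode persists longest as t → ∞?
Eigenvalues: λₙ = 1.6016n²π²/3² - 6.8.
First three modes:
  n=1: λ₁ = 1.6016π²/3² - 6.8 ≈ -5.044
  n=2: λ₂ = 6.4064π²/3² - 6.8 ≈ 0.225
  n=3: λ₃ = 14.4144π²/3² - 6.8 ≈ 9.007
Since 1.6016π²/3² ≈ 1.756 < 6.8, λ₁ < 0.
The n=1 mode grows fastest (−λₙ is largest for n=1) → dominates.
Asymptotic: T ~ c₁ sin(πx/3) e^{5.044t} (exponential growth at rate −λ₁ ≈ 5.044).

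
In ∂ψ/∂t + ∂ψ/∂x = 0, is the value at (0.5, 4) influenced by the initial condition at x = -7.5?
No. Only data at x = -3.5 affects (0.5, 4). Advection has one-way propagation along characteristics.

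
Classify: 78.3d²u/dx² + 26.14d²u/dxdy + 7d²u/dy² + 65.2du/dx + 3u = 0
Elliptic (discriminant = -1509.1004).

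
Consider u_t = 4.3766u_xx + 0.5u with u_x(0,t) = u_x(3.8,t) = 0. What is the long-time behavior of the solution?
As t → ∞, u grows unboundedly. With Neumann BCs the constant mode has diffusion eigenvalue 0, so any r > 0 makes it grow like e^(0.5t); solution grows exponentially.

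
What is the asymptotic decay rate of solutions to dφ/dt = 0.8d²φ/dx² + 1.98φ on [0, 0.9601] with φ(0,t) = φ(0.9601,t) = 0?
Eigenvalues: λₙ = 0.8n²π²/0.9601² - 1.98.
First three modes:
  n=1: λ₁ = 0.8π²/0.9601² - 1.98 ≈ 6.586
  n=2: λ₂ = 3.2π²/0.9601² - 1.98 ≈ 32.282
  n=3: λ₃ = 7.2π²/0.9601² - 1.98 ≈ 75.11
Since 0.8π²/0.9601² ≈ 8.566 > 1.98, all λₙ > 0.
The n=1 mode decays slowest → dominates as t → ∞.
Asymptotic: φ ~ c₁ sin(πx/0.9601) e^{-λ₁t} with decay rate λ₁ ≈ 6.586.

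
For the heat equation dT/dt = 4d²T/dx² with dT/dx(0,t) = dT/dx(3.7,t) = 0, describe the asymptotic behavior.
T → constant (steady state). Heat is conserved (no flux at boundaries); solution approaches the spatial average.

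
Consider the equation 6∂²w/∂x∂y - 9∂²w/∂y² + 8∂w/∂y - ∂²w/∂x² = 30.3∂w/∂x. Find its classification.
Rewriting in standard form: -∂²w/∂x² + 6∂²w/∂x∂y - 9∂²w/∂y² - 30.3∂w/∂x + 8∂w/∂y = 0. Parabolic. (A = -1, B = 6, C = -9 gives B² - 4AC = 0.)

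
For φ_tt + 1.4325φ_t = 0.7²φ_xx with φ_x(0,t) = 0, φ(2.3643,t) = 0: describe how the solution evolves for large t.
φ → 0. Damping (γ=1.4325) dissipates energy; oscillations decay exponentially.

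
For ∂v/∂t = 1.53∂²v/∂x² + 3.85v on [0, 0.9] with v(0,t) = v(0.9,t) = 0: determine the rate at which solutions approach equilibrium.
Eigenvalues: λₙ = 1.53n²π²/0.9² - 3.85.
First three modes:
  n=1: λ₁ = 1.53π²/0.9² - 3.85 ≈ 14.793
  n=2: λ₂ = 6.12π²/0.9² - 3.85 ≈ 70.72
  n=3: λ₃ = 13.77π²/0.9² - 3.85 ≈ 163.933
Since 1.53π²/0.9² ≈ 18.643 > 3.85, all λₙ > 0.
The n=1 mode decays slowest → dominates as t → ∞.
Asymptotic: v ~ c₁ sin(πx/0.9) e^{-λ₁t} with decay rate λ₁ ≈ 14.793.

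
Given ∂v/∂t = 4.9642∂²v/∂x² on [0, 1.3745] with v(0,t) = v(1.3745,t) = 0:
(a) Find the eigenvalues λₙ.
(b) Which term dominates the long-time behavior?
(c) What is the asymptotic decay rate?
Eigenvalues: λₙ = 4.9642n²π²/1.3745².
First three modes:
  n=1: λ₁ = 4.9642π²/1.3745² ≈ 25.933
  n=2: λ₂ = 19.8568π²/1.3745² ≈ 103.734 (4× faster decay)
  n=3: λ₃ = 44.6778π²/1.3745² ≈ 233.401 (9× faster decay)
As t → ∞, higher modes decay exponentially faster. The n=1 mode dominates: v ~ c₁ sin(πx/1.3745) e^{-λ₁t}.
Decay rate: λ₁ = 4.9642π²/1.3745² ≈ 25.933.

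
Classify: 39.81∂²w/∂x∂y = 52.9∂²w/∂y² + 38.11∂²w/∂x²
Rewriting in standard form: -38.11∂²w/∂x² + 39.81∂²w/∂x∂y - 52.9∂²w/∂y² = 0. Elliptic (discriminant = -6479.2399).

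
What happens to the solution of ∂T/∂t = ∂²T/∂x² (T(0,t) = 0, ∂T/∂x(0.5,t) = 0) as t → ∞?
T → 0. Heat escapes through the Dirichlet boundary.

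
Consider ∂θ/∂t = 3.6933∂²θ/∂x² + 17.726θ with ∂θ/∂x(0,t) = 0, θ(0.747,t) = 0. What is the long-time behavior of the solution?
As t → ∞, θ grows unboundedly. Reaction dominates diffusion (r=17.726 > κπ²/(4L²)≈16.33); solution grows exponentially.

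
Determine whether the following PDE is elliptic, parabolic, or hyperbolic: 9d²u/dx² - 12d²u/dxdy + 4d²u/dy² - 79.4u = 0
Coefficients: A = 9, B = -12, C = 4. B² - 4AC = 0, which is zero, so the equation is parabolic.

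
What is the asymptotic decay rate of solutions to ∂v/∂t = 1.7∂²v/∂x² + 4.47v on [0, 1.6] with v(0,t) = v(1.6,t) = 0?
Eigenvalues: λₙ = 1.7n²π²/1.6² - 4.47.
First three modes:
  n=1: λ₁ = 1.7π²/1.6² - 4.47 ≈ 2.084
  n=2: λ₂ = 6.8π²/1.6² - 4.47 ≈ 21.746
  n=3: λ₃ = 15.3π²/1.6² - 4.47 ≈ 54.516
Since 1.7π²/1.6² ≈ 6.554 > 4.47, all λₙ > 0.
The n=1 mode decays slowest → dominates as t → ∞.
Asymptotic: v ~ c₁ sin(πx/1.6) e^{-λ₁t} with decay rate λ₁ ≈ 2.084.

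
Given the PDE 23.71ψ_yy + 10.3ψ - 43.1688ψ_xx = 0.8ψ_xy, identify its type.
Rewriting in standard form: -43.1688ψ_xx - 0.8ψ_xy + 23.71ψ_yy + 10.3ψ = 0. The second-order coefficients are A = -43.1688, B = -0.8, C = 23.71. Since B² - 4AC = 4094.768992 > 0, this is a hyperbolic PDE.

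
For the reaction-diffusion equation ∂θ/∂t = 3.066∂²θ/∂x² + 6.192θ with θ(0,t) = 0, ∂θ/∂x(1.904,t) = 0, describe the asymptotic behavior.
θ grows unboundedly. Reaction dominates diffusion (r=6.192 > κπ²/(4L²)≈2.09); solution grows exponentially.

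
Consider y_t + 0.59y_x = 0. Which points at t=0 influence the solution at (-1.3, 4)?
A single point: x = -3.66. The characteristic through (-1.3, 4) is x - 0.59t = const, so x = -1.3 - 0.59·4 = -3.66.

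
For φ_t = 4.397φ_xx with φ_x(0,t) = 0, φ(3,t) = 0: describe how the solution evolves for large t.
φ → 0. Heat escapes through the Dirichlet boundary.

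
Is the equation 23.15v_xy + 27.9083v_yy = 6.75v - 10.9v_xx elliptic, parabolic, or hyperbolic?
Rewriting in standard form: 10.9v_xx + 23.15v_xy + 27.9083v_yy - 6.75v = 0. Computing B² - 4AC with A = 10.9, B = 23.15, C = 27.9083: discriminant = -680.87938 (negative). Answer: elliptic.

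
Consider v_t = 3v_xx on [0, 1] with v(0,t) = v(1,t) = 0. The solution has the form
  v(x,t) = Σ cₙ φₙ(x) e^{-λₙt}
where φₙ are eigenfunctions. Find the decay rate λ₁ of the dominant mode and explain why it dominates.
Eigenvalues: λₙ = 3n²π².
First three modes:
  n=1: λ₁ = 3π² ≈ 29.609
  n=2: λ₂ = 12π² ≈ 118.435 (4× faster decay)
  n=3: λ₃ = 27π² ≈ 266.479 (9× faster decay)
As t → ∞, higher modes decay exponentially faster. The n=1 mode dominates: v ~ c₁ sin(πx) e^{-λ₁t}.
Decay rate: λ₁ = 3π² ≈ 29.609.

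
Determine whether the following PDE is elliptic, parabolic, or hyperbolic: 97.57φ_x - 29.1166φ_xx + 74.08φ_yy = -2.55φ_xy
Rewriting in standard form: -29.1166φ_xx + 2.55φ_xy + 74.08φ_yy + 97.57φ_x = 0. Coefficients: A = -29.1166, B = 2.55, C = 74.08. B² - 4AC = 8634.333412, which is positive, so the equation is hyperbolic.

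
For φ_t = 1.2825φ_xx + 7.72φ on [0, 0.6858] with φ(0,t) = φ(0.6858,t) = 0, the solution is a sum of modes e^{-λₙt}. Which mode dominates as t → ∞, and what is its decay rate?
Eigenvalues: λₙ = 1.2825n²π²/0.6858² - 7.72.
First three modes:
  n=1: λ₁ = 1.2825π²/0.6858² - 7.72 ≈ 19.193
  n=2: λ₂ = 5.13π²/0.6858² - 7.72 ≈ 99.932
  n=3: λ₃ = 11.5425π²/0.6858² - 7.72 ≈ 234.497
Since 1.2825π²/0.6858² ≈ 26.913 > 7.72, all λₙ > 0.
The n=1 mode decays slowest → dominates as t → ∞.
Asymptotic: φ ~ c₁ sin(πx/0.6858) e^{-λ₁t} with decay rate λ₁ ≈ 19.193.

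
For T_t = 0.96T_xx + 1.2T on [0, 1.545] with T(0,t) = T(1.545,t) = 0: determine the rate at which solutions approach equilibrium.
Eigenvalues: λₙ = 0.96n²π²/1.545² - 1.2.
First three modes:
  n=1: λ₁ = 0.96π²/1.545² - 1.2 ≈ 2.769
  n=2: λ₂ = 3.84π²/1.545² - 1.2 ≈ 14.677
  n=3: λ₃ = 8.64π²/1.545² - 1.2 ≈ 34.524
Since 0.96π²/1.545² ≈ 3.969 > 1.2, all λₙ > 0.
The n=1 mode decays slowest → dominates as t → ∞.
Asymptotic: T ~ c₁ sin(πx/1.545) e^{-λ₁t} with decay rate λ₁ ≈ 2.769.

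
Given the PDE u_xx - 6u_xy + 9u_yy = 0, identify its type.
The second-order coefficients are A = 1, B = -6, C = 9. Since B² - 4AC = 0 = 0, this is a parabolic PDE.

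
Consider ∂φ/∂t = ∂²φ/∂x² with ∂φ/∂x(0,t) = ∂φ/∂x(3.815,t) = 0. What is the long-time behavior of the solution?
As t → ∞, φ → constant (steady state). Heat is conserved (no flux at boundaries); solution approaches the spatial average.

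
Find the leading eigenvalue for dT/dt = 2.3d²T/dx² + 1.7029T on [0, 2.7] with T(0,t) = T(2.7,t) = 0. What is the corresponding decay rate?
Eigenvalues: λₙ = 2.3n²π²/2.7² - 1.7029.
First three modes:
  n=1: λ₁ = 2.3π²/2.7² - 1.7029 ≈ 1.411
  n=2: λ₂ = 9.2π²/2.7² - 1.7029 ≈ 10.753
  n=3: λ₃ = 20.7π²/2.7² - 1.7029 ≈ 26.322
Since 2.3π²/2.7² ≈ 3.114 > 1.7029, all λₙ > 0.
The n=1 mode decays slowest → dominates as t → ∞.
Asymptotic: T ~ c₁ sin(πx/2.7) e^{-λ₁t} with decay rate λ₁ ≈ 1.411.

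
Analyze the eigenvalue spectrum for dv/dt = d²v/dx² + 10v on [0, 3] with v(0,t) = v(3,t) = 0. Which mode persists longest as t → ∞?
Eigenvalues: λₙ = n²π²/3² - 10.
First three modes:
  n=1: λ₁ = π²/3² - 10 ≈ -8.903
  n=2: λ₂ = 4π²/3² - 10 ≈ -5.614
  n=3: λ₃ = 9π²/3² - 10 ≈ -0.13
Since π²/3² ≈ 1.097 < 10, λ₁ < 0.
The n=1 mode grows fastest (−λₙ is largest for n=1) → dominates.
Asymptotic: v ~ c₁ sin(πx/3) e^{8.903t} (exponential growth at rate −λ₁ ≈ 8.903).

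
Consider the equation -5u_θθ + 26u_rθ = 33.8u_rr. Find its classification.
Rewriting in standard form: -33.8u_rr + 26u_rθ - 5u_θθ = 0. Parabolic. (A = -33.8, B = 26, C = -5 gives B² - 4AC = 0.)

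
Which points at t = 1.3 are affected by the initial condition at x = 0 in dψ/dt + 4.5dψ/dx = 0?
At x = 5.85. The characteristic carries data from (0, 0) to (5.85, 1.3).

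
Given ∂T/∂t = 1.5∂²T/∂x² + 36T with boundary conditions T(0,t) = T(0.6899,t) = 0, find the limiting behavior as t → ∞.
T grows unboundedly. Reaction dominates diffusion (r=36 > κπ²/L²≈31.1); solution grows exponentially.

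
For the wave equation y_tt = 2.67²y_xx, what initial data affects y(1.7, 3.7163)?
Domain of dependence: [-8.222521, 11.622521]. Signals travel at speed 2.67, so data within |x - 1.7| ≤ 2.67·3.7163 = 9.922521 can reach the point.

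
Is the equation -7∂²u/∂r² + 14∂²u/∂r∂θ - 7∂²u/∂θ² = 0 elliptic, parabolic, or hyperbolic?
Computing B² - 4AC with A = -7, B = 14, C = -7: discriminant = 0 (zero). Answer: parabolic.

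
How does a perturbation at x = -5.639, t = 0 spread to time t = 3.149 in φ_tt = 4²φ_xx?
Domain of influence: [-18.235, 6.957]. Data at x = -5.639 spreads outward at speed 4.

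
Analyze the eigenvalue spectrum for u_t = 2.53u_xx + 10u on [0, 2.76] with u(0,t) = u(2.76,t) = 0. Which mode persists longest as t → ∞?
Eigenvalues: λₙ = 2.53n²π²/2.76² - 10.
First three modes:
  n=1: λ₁ = 2.53π²/2.76² - 10 ≈ -6.722
  n=2: λ₂ = 10.12π²/2.76² - 10 ≈ 3.112
  n=3: λ₃ = 22.77π²/2.76² - 10 ≈ 19.502
Since 2.53π²/2.76² ≈ 3.278 < 10, λ₁ < 0.
The n=1 mode grows fastest (−λₙ is largest for n=1) → dominates.
Asymptotic: u ~ c₁ sin(πx/2.76) e^{6.722t} (exponential growth at rate −λ₁ ≈ 6.722).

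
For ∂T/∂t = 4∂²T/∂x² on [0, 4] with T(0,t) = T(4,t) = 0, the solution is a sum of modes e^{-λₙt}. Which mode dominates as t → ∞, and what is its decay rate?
Eigenvalues: λₙ = 4n²π²/4².
First three modes:
  n=1: λ₁ = 4π²/4² ≈ 2.467
  n=2: λ₂ = 16π²/4² ≈ 9.87 (4× faster decay)
  n=3: λ₃ = 36π²/4² ≈ 22.207 (9× faster decay)
As t → ∞, higher modes decay exponentially faster. The n=1 mode dominates: T ~ c₁ sin(πx/4) e^{-λ₁t}.
Decay rate: λ₁ = 4π²/4² ≈ 2.467.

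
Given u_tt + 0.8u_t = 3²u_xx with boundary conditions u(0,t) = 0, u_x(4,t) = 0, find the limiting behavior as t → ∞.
u → 0. Damping (γ=0.8) dissipates energy; oscillations decay exponentially.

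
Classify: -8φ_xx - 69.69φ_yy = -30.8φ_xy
Rewriting in standard form: -8φ_xx + 30.8φ_xy - 69.69φ_yy = 0. Elliptic (discriminant = -1281.44).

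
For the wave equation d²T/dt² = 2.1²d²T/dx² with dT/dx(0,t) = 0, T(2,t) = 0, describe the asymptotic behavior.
T oscillates (no decay). Energy is conserved; the solution oscillates indefinitely as standing waves.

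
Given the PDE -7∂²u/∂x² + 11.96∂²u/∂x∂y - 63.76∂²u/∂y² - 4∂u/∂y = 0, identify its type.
The second-order coefficients are A = -7, B = 11.96, C = -63.76. Since B² - 4AC = -1642.2384 < 0, this is an elliptic PDE.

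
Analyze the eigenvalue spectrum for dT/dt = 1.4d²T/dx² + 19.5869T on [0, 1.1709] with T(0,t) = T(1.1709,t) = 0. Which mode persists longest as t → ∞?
Eigenvalues: λₙ = 1.4n²π²/1.1709² - 19.5869.
First three modes:
  n=1: λ₁ = 1.4π²/1.1709² - 19.5869 ≈ -9.509
  n=2: λ₂ = 5.6π²/1.1709² - 19.5869 ≈ 20.726
  n=3: λ₃ = 12.6π²/1.1709² - 19.5869 ≈ 71.118
Since 1.4π²/1.1709² ≈ 10.078 < 19.5869, λ₁ < 0.
The n=1 mode grows fastest (−λₙ is largest for n=1) → dominates.
Asymptotic: T ~ c₁ sin(πx/1.1709) e^{9.509t} (exponential growth at rate −λ₁ ≈ 9.509).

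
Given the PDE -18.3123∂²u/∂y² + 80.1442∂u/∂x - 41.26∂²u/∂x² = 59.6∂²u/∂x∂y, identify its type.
Rewriting in standard form: -41.26∂²u/∂x² - 59.6∂²u/∂x∂y - 18.3123∂²u/∂y² + 80.1442∂u/∂x = 0. The second-order coefficients are A = -41.26, B = -59.6, C = -18.3123. Since B² - 4AC = 529.898008 > 0, this is a hyperbolic PDE.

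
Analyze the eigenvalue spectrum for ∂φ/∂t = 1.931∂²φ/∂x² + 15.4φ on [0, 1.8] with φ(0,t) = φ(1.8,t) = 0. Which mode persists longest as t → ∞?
Eigenvalues: λₙ = 1.931n²π²/1.8² - 15.4.
First three modes:
  n=1: λ₁ = 1.931π²/1.8² - 15.4 ≈ -9.518
  n=2: λ₂ = 7.724π²/1.8² - 15.4 ≈ 8.129
  n=3: λ₃ = 17.379π²/1.8² - 15.4 ≈ 37.539
Since 1.931π²/1.8² ≈ 5.882 < 15.4, λ₁ < 0.
The n=1 mode grows fastest (−λₙ is largest for n=1) → dominates.
Asymptotic: φ ~ c₁ sin(πx/1.8) e^{9.518t} (exponential growth at rate −λ₁ ≈ 9.518).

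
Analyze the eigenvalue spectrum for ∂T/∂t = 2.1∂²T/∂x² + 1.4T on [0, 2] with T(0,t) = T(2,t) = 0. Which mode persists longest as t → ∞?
Eigenvalues: λₙ = 2.1n²π²/2² - 1.4.
First three modes:
  n=1: λ₁ = 2.1π²/2² - 1.4 ≈ 3.782
  n=2: λ₂ = 8.4π²/2² - 1.4 ≈ 19.326
  n=3: λ₃ = 18.9π²/2² - 1.4 ≈ 45.234
Since 2.1π²/2² ≈ 5.182 > 1.4, all λₙ > 0.
The n=1 mode decays slowest → dominates as t → ∞.
Asymptotic: T ~ c₁ sin(πx/2) e^{-λ₁t} with decay rate λ₁ ≈ 3.782.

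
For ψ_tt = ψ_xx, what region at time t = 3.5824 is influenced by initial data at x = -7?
Domain of influence: [-10.5824, -3.4176]. Data at x = -7 spreads outward at speed 1.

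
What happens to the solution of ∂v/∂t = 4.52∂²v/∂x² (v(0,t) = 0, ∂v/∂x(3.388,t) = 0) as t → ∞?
v → 0. Heat escapes through the Dirichlet boundary.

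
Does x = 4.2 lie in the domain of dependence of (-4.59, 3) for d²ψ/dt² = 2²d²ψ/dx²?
No. The domain of dependence is [-10.59, 1.41], and 4.2 is outside this interval.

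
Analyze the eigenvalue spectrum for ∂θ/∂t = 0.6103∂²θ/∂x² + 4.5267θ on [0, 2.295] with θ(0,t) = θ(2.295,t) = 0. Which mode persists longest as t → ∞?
Eigenvalues: λₙ = 0.6103n²π²/2.295² - 4.5267.
First three modes:
  n=1: λ₁ = 0.6103π²/2.295² - 4.5267 ≈ -3.383
  n=2: λ₂ = 2.4412π²/2.295² - 4.5267 ≈ 0.048
  n=3: λ₃ = 5.4927π²/2.295² - 4.5267 ≈ 5.766
Since 0.6103π²/2.295² ≈ 1.144 < 4.5267, λ₁ < 0.
The n=1 mode grows fastest (−λₙ is largest for n=1) → dominates.
Asymptotic: θ ~ c₁ sin(πx/2.295) e^{3.383t} (exponential growth at rate −λ₁ ≈ 3.383).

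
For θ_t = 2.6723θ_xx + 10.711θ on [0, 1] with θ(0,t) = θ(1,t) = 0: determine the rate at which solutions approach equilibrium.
Eigenvalues: λₙ = 2.6723n²π²/1² - 10.711.
First three modes:
  n=1: λ₁ = 2.6723π² - 10.711 ≈ 15.664
  n=2: λ₂ = 10.6892π² - 10.711 ≈ 94.787
  n=3: λ₃ = 24.0507π² - 10.711 ≈ 226.66
Since 2.6723π² ≈ 26.375 > 10.711, all λₙ > 0.
The n=1 mode decays slowest → dominates as t → ∞.
Asymptotic: θ ~ c₁ sin(πx/1) e^{-λ₁t} with decay rate λ₁ ≈ 15.664.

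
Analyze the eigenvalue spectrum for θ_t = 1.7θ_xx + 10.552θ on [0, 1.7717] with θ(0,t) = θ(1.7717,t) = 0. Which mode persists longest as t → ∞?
Eigenvalues: λₙ = 1.7n²π²/1.7717² - 10.552.
First three modes:
  n=1: λ₁ = 1.7π²/1.7717² - 10.552 ≈ -5.207
  n=2: λ₂ = 6.8π²/1.7717² - 10.552 ≈ 10.829
  n=3: λ₃ = 15.3π²/1.7717² - 10.552 ≈ 37.555
Since 1.7π²/1.7717² ≈ 5.345 < 10.552, λ₁ < 0.
The n=1 mode grows fastest (−λₙ is largest for n=1) → dominates.
Asymptotic: θ ~ c₁ sin(πx/1.7717) e^{5.207t} (exponential growth at rate −λ₁ ≈ 5.207).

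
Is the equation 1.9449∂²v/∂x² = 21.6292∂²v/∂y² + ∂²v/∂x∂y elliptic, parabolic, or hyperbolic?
Rewriting in standard form: 1.9449∂²v/∂x² - ∂²v/∂x∂y - 21.6292∂²v/∂y² = 0. Computing B² - 4AC with A = 1.9449, B = -1, C = -21.6292: discriminant = 169.26652432 (positive). Answer: hyperbolic.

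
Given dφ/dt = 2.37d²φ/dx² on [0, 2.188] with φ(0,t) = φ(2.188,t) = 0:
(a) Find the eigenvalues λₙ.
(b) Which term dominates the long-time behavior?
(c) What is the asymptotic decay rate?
Eigenvalues: λₙ = 2.37n²π²/2.188².
First three modes:
  n=1: λ₁ = 2.37π²/2.188² ≈ 4.886
  n=2: λ₂ = 9.48π²/2.188² ≈ 19.544 (4× faster decay)
  n=3: λ₃ = 21.33π²/2.188² ≈ 43.974 (9× faster decay)
As t → ∞, higher modes decay exponentially faster. The n=1 mode dominates: φ ~ c₁ sin(πx/2.188) e^{-λ₁t}.
Decay rate: λ₁ = 2.37π²/2.188² ≈ 4.886.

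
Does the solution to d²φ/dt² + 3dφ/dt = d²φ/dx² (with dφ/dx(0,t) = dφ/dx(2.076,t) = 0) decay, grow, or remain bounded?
φ → constant (steady state). Damping (γ=3) dissipates the nonconstant modes; with Neumann BCs the spatial average obeys M''+γM'=0 and tends to a finite limit.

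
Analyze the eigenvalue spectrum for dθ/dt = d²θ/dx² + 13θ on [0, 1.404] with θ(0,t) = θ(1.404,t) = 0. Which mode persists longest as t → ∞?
Eigenvalues: λₙ = n²π²/1.404² - 13.
First three modes:
  n=1: λ₁ = π²/1.404² - 13 ≈ -7.993
  n=2: λ₂ = 4π²/1.404² - 13 ≈ 7.027
  n=3: λ₃ = 9π²/1.404² - 13 ≈ 32.062
Since π²/1.404² ≈ 5.007 < 13, λ₁ < 0.
The n=1 mode grows fastest (−λₙ is largest for n=1) → dominates.
Asymptotic: θ ~ c₁ sin(πx/1.404) e^{7.993t} (exponential growth at rate −λ₁ ≈ 7.993).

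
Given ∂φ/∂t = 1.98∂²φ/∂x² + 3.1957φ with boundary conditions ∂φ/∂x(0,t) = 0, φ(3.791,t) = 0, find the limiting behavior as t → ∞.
φ grows unboundedly. Reaction dominates diffusion (r=3.1957 > κπ²/(4L²)≈0.34); solution grows exponentially.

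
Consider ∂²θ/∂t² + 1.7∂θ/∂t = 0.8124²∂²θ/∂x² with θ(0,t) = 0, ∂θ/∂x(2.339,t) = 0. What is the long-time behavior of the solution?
As t → ∞, θ → 0. Damping (γ=1.7) dissipates energy; oscillations decay exponentially.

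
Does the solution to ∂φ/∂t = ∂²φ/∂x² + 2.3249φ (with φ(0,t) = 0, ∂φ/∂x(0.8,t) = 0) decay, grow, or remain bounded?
φ → 0. Diffusion dominates reaction (r=2.3249 < κπ²/(4L²)≈3.86); solution decays.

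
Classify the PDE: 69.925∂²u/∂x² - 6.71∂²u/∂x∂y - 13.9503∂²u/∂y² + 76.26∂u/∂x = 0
A = 69.925, B = -6.71, C = -13.9503. Discriminant B² - 4AC = 3946.92301. Since 3946.92301 > 0, hyperbolic.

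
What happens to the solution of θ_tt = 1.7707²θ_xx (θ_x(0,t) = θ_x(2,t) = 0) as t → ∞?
θ oscillates about a mean that drifts linearly in t (generically unbounded; no decay). There is no damping, so the nonconstant modes persist as standing waves (energy conserved, no decay). But with Neumann conditions at both ends the constant mode has eigenvalue 0: the spatial mean M(t) of θ satisfies M'' = 0, so M(t) = M(0) + M'(0)·t. Unless the initial velocity has zero mean (∫θ_t(x,0)dx = 0), the solution grows linearly in t (unbounded, though not exponentially); if it does have zero mean, the solution stays bounded and simply oscillates.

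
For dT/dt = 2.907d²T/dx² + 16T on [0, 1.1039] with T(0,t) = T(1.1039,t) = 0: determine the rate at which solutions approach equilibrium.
Eigenvalues: λₙ = 2.907n²π²/1.1039² - 16.
First three modes:
  n=1: λ₁ = 2.907π²/1.1039² - 16 ≈ 7.544
  n=2: λ₂ = 11.628π²/1.1039² - 16 ≈ 78.177
  n=3: λ₃ = 26.163π²/1.1039² - 16 ≈ 195.898
Since 2.907π²/1.1039² ≈ 23.544 > 16, all λₙ > 0.
The n=1 mode decays slowest → dominates as t → ∞.
Asymptotic: T ~ c₁ sin(πx/1.1039) e^{-λ₁t} with decay rate λ₁ ≈ 7.544.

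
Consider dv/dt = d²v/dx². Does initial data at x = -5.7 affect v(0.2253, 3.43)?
Yes, for any finite x. The heat equation has infinite propagation speed, so all initial data affects all points at any t > 0.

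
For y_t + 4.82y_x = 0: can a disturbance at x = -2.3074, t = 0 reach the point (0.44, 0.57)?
Yes. The characteristic through (0.44, 0.57) passes through x = -2.3074.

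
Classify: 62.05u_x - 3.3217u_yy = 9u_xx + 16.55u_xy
Rewriting in standard form: -9u_xx - 16.55u_xy - 3.3217u_yy + 62.05u_x = 0. Hyperbolic (discriminant = 154.3213).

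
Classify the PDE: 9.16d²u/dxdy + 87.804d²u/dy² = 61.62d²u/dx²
Rewriting in standard form: -61.62d²u/dx² + 9.16d²u/dxdy + 87.804d²u/dy² = 0. A = -61.62, B = 9.16, C = 87.804. Discriminant B² - 4AC = 21725.83552. Since 21725.83552 > 0, hyperbolic.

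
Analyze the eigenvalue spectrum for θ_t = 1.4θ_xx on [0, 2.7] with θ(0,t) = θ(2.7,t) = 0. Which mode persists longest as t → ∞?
Eigenvalues: λₙ = 1.4n²π²/2.7².
First three modes:
  n=1: λ₁ = 1.4π²/2.7² ≈ 1.895
  n=2: λ₂ = 5.6π²/2.7² ≈ 7.582 (4× faster decay)
  n=3: λ₃ = 12.6π²/2.7² ≈ 17.059 (9× faster decay)
As t → ∞, higher modes decay exponentially faster. The n=1 mode dominates: θ ~ c₁ sin(πx/2.7) e^{-λ₁t}.
Decay rate: λ₁ = 1.4π²/2.7² ≈ 1.895.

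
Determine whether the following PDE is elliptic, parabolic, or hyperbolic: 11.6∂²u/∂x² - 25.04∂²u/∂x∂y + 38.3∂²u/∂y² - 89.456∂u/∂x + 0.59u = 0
Coefficients: A = 11.6, B = -25.04, C = 38.3. B² - 4AC = -1150.1184, which is negative, so the equation is elliptic.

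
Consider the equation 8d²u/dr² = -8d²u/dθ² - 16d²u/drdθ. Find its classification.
Rewriting in standard form: 8d²u/dr² + 16d²u/drdθ + 8d²u/dθ² = 0. Parabolic. (A = 8, B = 16, C = 8 gives B² - 4AC = 0.)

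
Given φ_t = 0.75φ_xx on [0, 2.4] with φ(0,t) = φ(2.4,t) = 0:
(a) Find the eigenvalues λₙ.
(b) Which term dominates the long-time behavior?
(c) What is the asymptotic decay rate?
Eigenvalues: λₙ = 0.75n²π²/2.4².
First three modes:
  n=1: λ₁ = 0.75π²/2.4² ≈ 1.285
  n=2: λ₂ = 3π²/2.4² ≈ 5.14 (4× faster decay)
  n=3: λ₃ = 6.75π²/2.4² ≈ 11.566 (9× faster decay)
As t → ∞, higher modes decay exponentially faster. The n=1 mode dominates: φ ~ c₁ sin(πx/2.4) e^{-λ₁t}.
Decay rate: λ₁ = 0.75π²/2.4² ≈ 1.285.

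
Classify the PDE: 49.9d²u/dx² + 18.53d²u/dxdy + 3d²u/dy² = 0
A = 49.9, B = 18.53, C = 3. Discriminant B² - 4AC = -255.4391. Since -255.4391 < 0, elliptic.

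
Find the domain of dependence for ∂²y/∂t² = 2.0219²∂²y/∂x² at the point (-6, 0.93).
Domain of dependence: [-7.880367, -4.119633]. Signals travel at speed 2.0219, so data within |x - -6| ≤ 2.0219·0.93 = 1.880367 can reach the point.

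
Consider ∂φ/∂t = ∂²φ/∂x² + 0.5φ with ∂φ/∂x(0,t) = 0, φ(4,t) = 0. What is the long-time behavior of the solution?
As t → ∞, φ grows unboundedly. Reaction dominates diffusion (r=0.5 > κπ²/(4L²)≈0.15); solution grows exponentially.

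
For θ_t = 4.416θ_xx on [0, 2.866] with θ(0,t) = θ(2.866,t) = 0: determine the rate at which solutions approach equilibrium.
Eigenvalues: λₙ = 4.416n²π²/2.866².
First three modes:
  n=1: λ₁ = 4.416π²/2.866² ≈ 5.306
  n=2: λ₂ = 17.664π²/2.866² ≈ 21.224 (4× faster decay)
  n=3: λ₃ = 39.744π²/2.866² ≈ 47.755 (9× faster decay)
As t → ∞, higher modes decay exponentially faster. The n=1 mode dominates: θ ~ c₁ sin(πx/2.866) e^{-λ₁t}.
Decay rate: λ₁ = 4.416π²/2.866² ≈ 5.306.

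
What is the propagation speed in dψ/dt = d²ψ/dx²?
Infinite. The heat equation is parabolic, not hyperbolic, so disturbances propagate instantly.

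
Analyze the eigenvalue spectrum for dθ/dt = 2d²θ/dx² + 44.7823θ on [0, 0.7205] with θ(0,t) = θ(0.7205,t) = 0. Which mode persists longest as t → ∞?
Eigenvalues: λₙ = 2n²π²/0.7205² - 44.7823.
First three modes:
  n=1: λ₁ = 2π²/0.7205² - 44.7823 ≈ -6.758
  n=2: λ₂ = 8π²/0.7205² - 44.7823 ≈ 107.315
  n=3: λ₃ = 18π²/0.7205² - 44.7823 ≈ 297.437
Since 2π²/0.7205² ≈ 38.024 < 44.7823, λ₁ < 0.
The n=1 mode grows fastest (−λₙ is largest for n=1) → dominates.
Asymptotic: θ ~ c₁ sin(πx/0.7205) e^{6.758t} (exponential growth at rate −λ₁ ≈ 6.758).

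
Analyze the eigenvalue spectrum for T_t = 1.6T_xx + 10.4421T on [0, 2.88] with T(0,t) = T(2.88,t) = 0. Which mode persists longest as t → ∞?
Eigenvalues: λₙ = 1.6n²π²/2.88² - 10.4421.
First three modes:
  n=1: λ₁ = 1.6π²/2.88² - 10.4421 ≈ -8.538
  n=2: λ₂ = 6.4π²/2.88² - 10.4421 ≈ -2.827
  n=3: λ₃ = 14.4π²/2.88² - 10.4421 ≈ 6.693
Since 1.6π²/2.88² ≈ 1.904 < 10.4421, λ₁ < 0.
The n=1 mode grows fastest (−λₙ is largest for n=1) → dominates.
Asymptotic: T ~ c₁ sin(πx/2.88) e^{8.538t} (exponential growth at rate −λ₁ ≈ 8.538).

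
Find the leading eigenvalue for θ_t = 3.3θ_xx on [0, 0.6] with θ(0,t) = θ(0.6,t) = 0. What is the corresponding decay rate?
Eigenvalues: λₙ = 3.3n²π²/0.6².
First three modes:
  n=1: λ₁ = 3.3π²/0.6² ≈ 90.471
  n=2: λ₂ = 13.2π²/0.6² ≈ 361.885 (4× faster decay)
  n=3: λ₃ = 29.7π²/0.6² ≈ 814.242 (9× faster decay)
As t → ∞, higher modes decay exponentially faster. The n=1 mode dominates: θ ~ c₁ sin(πx/0.6) e^{-λ₁t}.
Decay rate: λ₁ = 3.3π²/0.6² ≈ 90.471.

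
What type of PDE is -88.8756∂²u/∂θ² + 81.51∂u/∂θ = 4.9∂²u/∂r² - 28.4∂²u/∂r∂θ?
Rewriting in standard form: -4.9∂²u/∂r² + 28.4∂²u/∂r∂θ - 88.8756∂²u/∂θ² + 81.51∂u/∂θ = 0. With A = -4.9, B = 28.4, C = -88.8756, the discriminant is -935.40176. This is an elliptic PDE.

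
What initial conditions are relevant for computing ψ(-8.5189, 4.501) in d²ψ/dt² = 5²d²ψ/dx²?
Domain of dependence: [-31.0239, 13.9861]. Signals travel at speed 5, so data within |x - -8.5189| ≤ 5·4.501 = 22.505 can reach the point.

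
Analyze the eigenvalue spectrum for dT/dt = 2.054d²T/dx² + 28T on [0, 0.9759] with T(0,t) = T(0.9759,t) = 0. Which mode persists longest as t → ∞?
Eigenvalues: λₙ = 2.054n²π²/0.9759² - 28.
First three modes:
  n=1: λ₁ = 2.054π²/0.9759² - 28 ≈ -6.714
  n=2: λ₂ = 8.216π²/0.9759² - 28 ≈ 57.143
  n=3: λ₃ = 18.486π²/0.9759² - 28 ≈ 163.572
Since 2.054π²/0.9759² ≈ 21.286 < 28, λ₁ < 0.
The n=1 mode grows fastest (−λₙ is largest for n=1) → dominates.
Asymptotic: T ~ c₁ sin(πx/0.9759) e^{6.714t} (exponential growth at rate −λ₁ ≈ 6.714).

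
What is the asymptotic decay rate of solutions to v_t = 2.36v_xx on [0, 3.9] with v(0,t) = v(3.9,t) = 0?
Eigenvalues: λₙ = 2.36n²π²/3.9².
First three modes:
  n=1: λ₁ = 2.36π²/3.9² ≈ 1.531
  n=2: λ₂ = 9.44π²/3.9² ≈ 6.126 (4× faster decay)
  n=3: λ₃ = 21.24π²/3.9² ≈ 13.782 (9× faster decay)
As t → ∞, higher modes decay exponentially faster. The n=1 mode dominates: v ~ c₁ sin(πx/3.9) e^{-λ₁t}.
Decay rate: λ₁ = 2.36π²/3.9² ≈ 1.531.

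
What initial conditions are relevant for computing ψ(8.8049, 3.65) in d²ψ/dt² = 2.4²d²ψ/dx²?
Domain of dependence: [0.0449, 17.5649]. Signals travel at speed 2.4, so data within |x - 8.8049| ≤ 2.4·3.65 = 8.76 can reach the point.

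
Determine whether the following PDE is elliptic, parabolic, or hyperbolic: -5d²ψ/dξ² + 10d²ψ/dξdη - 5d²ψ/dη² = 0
Coefficients: A = -5, B = 10, C = -5. B² - 4AC = 0, which is zero, so the equation is parabolic.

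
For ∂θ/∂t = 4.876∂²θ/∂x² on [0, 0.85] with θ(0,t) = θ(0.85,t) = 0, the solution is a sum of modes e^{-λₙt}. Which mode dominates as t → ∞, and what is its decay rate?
Eigenvalues: λₙ = 4.876n²π²/0.85².
First three modes:
  n=1: λ₁ = 4.876π²/0.85² ≈ 66.608
  n=2: λ₂ = 19.504π²/0.85² ≈ 266.432 (4× faster decay)
  n=3: λ₃ = 43.884π²/0.85² ≈ 599.471 (9× faster decay)
As t → ∞, higher modes decay exponentially faster. The n=1 mode dominates: θ ~ c₁ sin(πx/0.85) e^{-λ₁t}.
Decay rate: λ₁ = 4.876π²/0.85² ≈ 66.608.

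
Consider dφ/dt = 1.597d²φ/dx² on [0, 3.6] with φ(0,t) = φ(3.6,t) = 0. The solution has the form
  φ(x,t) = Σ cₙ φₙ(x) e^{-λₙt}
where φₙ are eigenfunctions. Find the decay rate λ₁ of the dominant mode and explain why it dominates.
Eigenvalues: λₙ = 1.597n²π²/3.6².
First three modes:
  n=1: λ₁ = 1.597π²/3.6² ≈ 1.216
  n=2: λ₂ = 6.388π²/3.6² ≈ 4.865 (4× faster decay)
  n=3: λ₃ = 14.373π²/3.6² ≈ 10.946 (9× faster decay)
As t → ∞, higher modes decay exponentially faster. The n=1 mode dominates: φ ~ c₁ sin(πx/3.6) e^{-λ₁t}.
Decay rate: λ₁ = 1.597π²/3.6² ≈ 1.216.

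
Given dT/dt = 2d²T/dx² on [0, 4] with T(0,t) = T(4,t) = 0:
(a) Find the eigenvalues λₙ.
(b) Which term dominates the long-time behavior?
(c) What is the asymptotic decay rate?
Eigenvalues: λₙ = 2n²π²/4².
First three modes:
  n=1: λ₁ = 2π²/4² ≈ 1.234
  n=2: λ₂ = 8π²/4² ≈ 4.935 (4× faster decay)
  n=3: λ₃ = 18π²/4² ≈ 11.103 (9× faster decay)
As t → ∞, higher modes decay exponentially faster. The n=1 mode dominates: T ~ c₁ sin(πx/4) e^{-λ₁t}.
Decay rate: λ₁ = 2π²/4² ≈ 1.234.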